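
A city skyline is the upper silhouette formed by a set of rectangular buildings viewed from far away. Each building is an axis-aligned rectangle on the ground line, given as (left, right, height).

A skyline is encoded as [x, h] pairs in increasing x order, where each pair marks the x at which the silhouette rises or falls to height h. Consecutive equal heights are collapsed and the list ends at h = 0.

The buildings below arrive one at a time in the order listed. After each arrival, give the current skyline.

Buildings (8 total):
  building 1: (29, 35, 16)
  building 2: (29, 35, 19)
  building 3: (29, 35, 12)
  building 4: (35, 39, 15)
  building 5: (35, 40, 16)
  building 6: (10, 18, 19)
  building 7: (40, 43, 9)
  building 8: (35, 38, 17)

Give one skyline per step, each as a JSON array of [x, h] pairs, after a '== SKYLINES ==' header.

== SKYLINES ==
[[29,16],[35,0]]
[[29,19],[35,0]]
[[29,19],[35,0]]
[[29,19],[35,15],[39,0]]
[[29,19],[35,16],[40,0]]
[[10,19],[18,0],[29,19],[35,16],[40,0]]
[[10,19],[18,0],[29,19],[35,16],[40,9],[43,0]]
[[10,19],[18,0],[29,19],[35,17],[38,16],[40,9],[43,0]]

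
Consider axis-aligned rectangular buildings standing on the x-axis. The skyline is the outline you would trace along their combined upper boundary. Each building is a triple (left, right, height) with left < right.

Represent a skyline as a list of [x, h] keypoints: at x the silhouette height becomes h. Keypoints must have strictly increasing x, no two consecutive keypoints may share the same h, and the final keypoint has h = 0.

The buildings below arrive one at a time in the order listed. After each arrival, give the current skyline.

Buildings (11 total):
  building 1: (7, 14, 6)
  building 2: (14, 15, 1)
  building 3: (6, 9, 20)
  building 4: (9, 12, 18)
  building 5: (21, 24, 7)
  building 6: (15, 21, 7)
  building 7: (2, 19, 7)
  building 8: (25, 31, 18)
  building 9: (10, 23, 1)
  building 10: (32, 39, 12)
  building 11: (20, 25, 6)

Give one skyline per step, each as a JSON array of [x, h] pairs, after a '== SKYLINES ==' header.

== SKYLINES ==
[[7,6],[14,0]]
[[7,6],[14,1],[15,0]]
[[6,20],[9,6],[14,1],[15,0]]
[[6,20],[9,18],[12,6],[14,1],[15,0]]
[[6,20],[9,18],[12,6],[14,1],[15,0],[21,7],[24,0]]
[[6,20],[9,18],[12,6],[14,1],[15,7],[24,0]]
[[2,7],[6,20],[9,18],[12,7],[24,0]]
[[2,7],[6,20],[9,18],[12,7],[24,0],[25,18],[31,0]]
[[2,7],[6,20],[9,18],[12,7],[24,0],[25,18],[31,0]]
[[2,7],[6,20],[9,18],[12,7],[24,0],[25,18],[31,0],[32,12],[39,0]]
[[2,7],[6,20],[9,18],[12,7],[24,6],[25,18],[31,0],[32,12],[39,0]]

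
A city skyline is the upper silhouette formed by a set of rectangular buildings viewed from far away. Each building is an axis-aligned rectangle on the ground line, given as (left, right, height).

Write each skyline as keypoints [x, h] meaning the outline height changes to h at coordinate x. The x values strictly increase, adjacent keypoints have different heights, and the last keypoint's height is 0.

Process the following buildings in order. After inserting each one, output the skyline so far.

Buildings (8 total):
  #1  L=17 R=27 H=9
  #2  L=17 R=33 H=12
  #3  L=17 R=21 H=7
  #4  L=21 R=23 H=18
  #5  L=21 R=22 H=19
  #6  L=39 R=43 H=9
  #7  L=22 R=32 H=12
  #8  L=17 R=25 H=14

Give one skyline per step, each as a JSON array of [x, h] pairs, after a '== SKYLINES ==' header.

== SKYLINES ==
[[17,9],[27,0]]
[[17,12],[33,0]]
[[17,12],[33,0]]
[[17,12],[21,18],[23,12],[33,0]]
[[17,12],[21,19],[22,18],[23,12],[33,0]]
[[17,12],[21,19],[22,18],[23,12],[33,0],[39,9],[43,0]]
[[17,12],[21,19],[22,18],[23,12],[33,0],[39,9],[43,0]]
[[17,14],[21,19],[22,18],[23,14],[25,12],[33,0],[39,9],[43,0]]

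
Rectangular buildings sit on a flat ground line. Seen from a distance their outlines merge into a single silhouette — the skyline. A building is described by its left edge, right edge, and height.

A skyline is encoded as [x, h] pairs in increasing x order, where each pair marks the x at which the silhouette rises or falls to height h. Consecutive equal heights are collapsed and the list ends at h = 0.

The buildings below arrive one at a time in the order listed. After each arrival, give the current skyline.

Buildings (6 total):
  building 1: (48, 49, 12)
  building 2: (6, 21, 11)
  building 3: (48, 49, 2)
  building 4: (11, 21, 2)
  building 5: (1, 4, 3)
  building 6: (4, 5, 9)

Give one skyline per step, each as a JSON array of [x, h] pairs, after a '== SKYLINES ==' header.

== SKYLINES ==
[[48,12],[49,0]]
[[6,11],[21,0],[48,12],[49,0]]
[[6,11],[21,0],[48,12],[49,0]]
[[6,11],[21,0],[48,12],[49,0]]
[[1,3],[4,0],[6,11],[21,0],[48,12],[49,0]]
[[1,3],[4,9],[5,0],[6,11],[21,0],[48,12],[49,0]]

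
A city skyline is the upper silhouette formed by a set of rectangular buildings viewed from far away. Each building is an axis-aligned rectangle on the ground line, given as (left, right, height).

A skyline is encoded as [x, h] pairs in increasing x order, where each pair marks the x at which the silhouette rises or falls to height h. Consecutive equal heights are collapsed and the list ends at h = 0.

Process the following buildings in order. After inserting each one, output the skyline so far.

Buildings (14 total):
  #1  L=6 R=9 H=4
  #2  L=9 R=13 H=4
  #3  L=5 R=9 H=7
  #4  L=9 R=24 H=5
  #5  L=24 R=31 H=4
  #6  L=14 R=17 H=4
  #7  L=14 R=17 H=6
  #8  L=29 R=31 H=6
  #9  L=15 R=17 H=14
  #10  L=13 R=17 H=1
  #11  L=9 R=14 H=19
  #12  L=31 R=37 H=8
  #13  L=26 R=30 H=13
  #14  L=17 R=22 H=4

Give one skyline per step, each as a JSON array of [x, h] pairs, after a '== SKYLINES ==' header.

== SKYLINES ==
[[6,4],[9,0]]
[[6,4],[13,0]]
[[5,7],[9,4],[13,0]]
[[5,7],[9,5],[24,0]]
[[5,7],[9,5],[24,4],[31,0]]
[[5,7],[9,5],[24,4],[31,0]]
[[5,7],[9,5],[14,6],[17,5],[24,4],[31,0]]
[[5,7],[9,5],[14,6],[17,5],[24,4],[29,6],[31,0]]
[[5,7],[9,5],[14,6],[15,14],[17,5],[24,4],[29,6],[31,0]]
[[5,7],[9,5],[14,6],[15,14],[17,5],[24,4],[29,6],[31,0]]
[[5,7],[9,19],[14,6],[15,14],[17,5],[24,4],[29,6],[31,0]]
[[5,7],[9,19],[14,6],[15,14],[17,5],[24,4],[29,6],[31,8],[37,0]]
[[5,7],[9,19],[14,6],[15,14],[17,5],[24,4],[26,13],[30,6],[31,8],[37,0]]
[[5,7],[9,19],[14,6],[15,14],[17,5],[24,4],[26,13],[30,6],[31,8],[37,0]]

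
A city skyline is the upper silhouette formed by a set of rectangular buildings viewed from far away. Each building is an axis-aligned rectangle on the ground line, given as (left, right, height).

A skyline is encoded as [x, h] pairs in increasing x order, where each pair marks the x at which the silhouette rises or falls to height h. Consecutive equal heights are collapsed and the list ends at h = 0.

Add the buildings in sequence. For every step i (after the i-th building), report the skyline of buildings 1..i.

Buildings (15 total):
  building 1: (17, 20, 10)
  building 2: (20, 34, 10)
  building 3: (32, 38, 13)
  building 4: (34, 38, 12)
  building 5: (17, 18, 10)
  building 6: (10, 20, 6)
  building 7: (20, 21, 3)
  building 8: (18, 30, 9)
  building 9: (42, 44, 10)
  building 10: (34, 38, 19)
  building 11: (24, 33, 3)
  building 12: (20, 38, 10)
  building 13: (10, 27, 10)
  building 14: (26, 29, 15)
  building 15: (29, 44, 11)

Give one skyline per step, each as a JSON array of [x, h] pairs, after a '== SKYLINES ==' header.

== SKYLINES ==
[[17,10],[20,0]]
[[17,10],[34,0]]
[[17,10],[32,13],[38,0]]
[[17,10],[32,13],[38,0]]
[[17,10],[32,13],[38,0]]
[[10,6],[17,10],[32,13],[38,0]]
[[10,6],[17,10],[32,13],[38,0]]
[[10,6],[17,10],[32,13],[38,0]]
[[10,6],[17,10],[32,13],[38,0],[42,10],[44,0]]
[[10,6],[17,10],[32,13],[34,19],[38,0],[42,10],[44,0]]
[[10,6],[17,10],[32,13],[34,19],[38,0],[42,10],[44,0]]
[[10,6],[17,10],[32,13],[34,19],[38,0],[42,10],[44,0]]
[[10,10],[32,13],[34,19],[38,0],[42,10],[44,0]]
[[10,10],[26,15],[29,10],[32,13],[34,19],[38,0],[42,10],[44,0]]
[[10,10],[26,15],[29,11],[32,13],[34,19],[38,11],[44,0]]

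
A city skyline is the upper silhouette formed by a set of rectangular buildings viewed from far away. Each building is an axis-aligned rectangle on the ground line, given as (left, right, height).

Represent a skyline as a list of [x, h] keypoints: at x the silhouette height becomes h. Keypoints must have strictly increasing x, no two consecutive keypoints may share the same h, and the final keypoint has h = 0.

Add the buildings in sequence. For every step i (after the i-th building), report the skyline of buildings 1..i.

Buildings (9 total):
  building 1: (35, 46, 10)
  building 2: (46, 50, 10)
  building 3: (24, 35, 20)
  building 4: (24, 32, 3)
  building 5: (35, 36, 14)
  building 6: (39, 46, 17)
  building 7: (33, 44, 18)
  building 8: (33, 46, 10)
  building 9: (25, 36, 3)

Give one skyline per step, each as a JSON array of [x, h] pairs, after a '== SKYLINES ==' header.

== SKYLINES ==
[[35,10],[46,0]]
[[35,10],[50,0]]
[[24,20],[35,10],[50,0]]
[[24,20],[35,10],[50,0]]
[[24,20],[35,14],[36,10],[50,0]]
[[24,20],[35,14],[36,10],[39,17],[46,10],[50,0]]
[[24,20],[35,18],[44,17],[46,10],[50,0]]
[[24,20],[35,18],[44,17],[46,10],[50,0]]
[[24,20],[35,18],[44,17],[46,10],[50,0]]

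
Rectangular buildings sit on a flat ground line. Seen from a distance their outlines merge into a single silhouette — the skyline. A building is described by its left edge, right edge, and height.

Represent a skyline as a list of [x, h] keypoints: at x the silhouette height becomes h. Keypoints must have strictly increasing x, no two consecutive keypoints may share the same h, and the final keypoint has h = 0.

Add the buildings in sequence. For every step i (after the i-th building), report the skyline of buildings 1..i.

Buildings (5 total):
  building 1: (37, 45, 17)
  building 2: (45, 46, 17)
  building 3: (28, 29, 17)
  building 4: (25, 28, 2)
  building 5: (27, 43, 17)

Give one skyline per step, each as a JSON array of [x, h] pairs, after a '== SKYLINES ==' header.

== SKYLINES ==
[[37,17],[45,0]]
[[37,17],[46,0]]
[[28,17],[29,0],[37,17],[46,0]]
[[25,2],[28,17],[29,0],[37,17],[46,0]]
[[25,2],[27,17],[46,0]]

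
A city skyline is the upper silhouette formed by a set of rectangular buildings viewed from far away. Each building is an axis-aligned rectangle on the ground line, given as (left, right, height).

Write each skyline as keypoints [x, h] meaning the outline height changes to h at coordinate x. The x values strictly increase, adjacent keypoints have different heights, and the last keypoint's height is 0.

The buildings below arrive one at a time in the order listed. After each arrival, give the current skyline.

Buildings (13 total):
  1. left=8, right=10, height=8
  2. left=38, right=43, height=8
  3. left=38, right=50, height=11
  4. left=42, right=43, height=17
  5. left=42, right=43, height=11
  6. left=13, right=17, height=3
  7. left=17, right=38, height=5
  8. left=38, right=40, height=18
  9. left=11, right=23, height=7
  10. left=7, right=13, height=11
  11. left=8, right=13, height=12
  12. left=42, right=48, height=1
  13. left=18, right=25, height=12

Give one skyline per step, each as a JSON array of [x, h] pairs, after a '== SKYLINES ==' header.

== SKYLINES ==
[[8,8],[10,0]]
[[8,8],[10,0],[38,8],[43,0]]
[[8,8],[10,0],[38,11],[50,0]]
[[8,8],[10,0],[38,11],[42,17],[43,11],[50,0]]
[[8,8],[10,0],[38,11],[42,17],[43,11],[50,0]]
[[8,8],[10,0],[13,3],[17,0],[38,11],[42,17],[43,11],[50,0]]
[[8,8],[10,0],[13,3],[17,5],[38,11],[42,17],[43,11],[50,0]]
[[8,8],[10,0],[13,3],[17,5],[38,18],[40,11],[42,17],[43,11],[50,0]]
[[8,8],[10,0],[11,7],[23,5],[38,18],[40,11],[42,17],[43,11],[50,0]]
[[7,11],[13,7],[23,5],[38,18],[40,11],[42,17],[43,11],[50,0]]
[[7,11],[8,12],[13,7],[23,5],[38,18],[40,11],[42,17],[43,11],[50,0]]
[[7,11],[8,12],[13,7],[23,5],[38,18],[40,11],[42,17],[43,11],[50,0]]
[[7,11],[8,12],[13,7],[18,12],[25,5],[38,18],[40,11],[42,17],[43,11],[50,0]]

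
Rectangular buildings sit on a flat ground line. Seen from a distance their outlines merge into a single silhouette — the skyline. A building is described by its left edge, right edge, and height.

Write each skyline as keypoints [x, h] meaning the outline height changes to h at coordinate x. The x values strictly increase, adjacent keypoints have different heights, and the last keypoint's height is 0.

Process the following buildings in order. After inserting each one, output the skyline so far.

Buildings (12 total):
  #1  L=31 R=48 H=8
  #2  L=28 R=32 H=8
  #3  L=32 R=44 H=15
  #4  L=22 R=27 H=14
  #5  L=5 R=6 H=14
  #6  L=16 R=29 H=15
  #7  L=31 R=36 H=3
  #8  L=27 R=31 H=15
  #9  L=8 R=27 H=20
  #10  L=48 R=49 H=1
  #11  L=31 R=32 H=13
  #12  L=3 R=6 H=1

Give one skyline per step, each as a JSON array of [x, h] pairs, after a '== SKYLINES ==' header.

== SKYLINES ==
[[31,8],[48,0]]
[[28,8],[48,0]]
[[28,8],[32,15],[44,8],[48,0]]
[[22,14],[27,0],[28,8],[32,15],[44,8],[48,0]]
[[5,14],[6,0],[22,14],[27,0],[28,8],[32,15],[44,8],[48,0]]
[[5,14],[6,0],[16,15],[29,8],[32,15],[44,8],[48,0]]
[[5,14],[6,0],[16,15],[29,8],[32,15],[44,8],[48,0]]
[[5,14],[6,0],[16,15],[31,8],[32,15],[44,8],[48,0]]
[[5,14],[6,0],[8,20],[27,15],[31,8],[32,15],[44,8],[48,0]]
[[5,14],[6,0],[8,20],[27,15],[31,8],[32,15],[44,8],[48,1],[49,0]]
[[5,14],[6,0],[8,20],[27,15],[31,13],[32,15],[44,8],[48,1],[49,0]]
[[3,1],[5,14],[6,0],[8,20],[27,15],[31,13],[32,15],[44,8],[48,1],[49,0]]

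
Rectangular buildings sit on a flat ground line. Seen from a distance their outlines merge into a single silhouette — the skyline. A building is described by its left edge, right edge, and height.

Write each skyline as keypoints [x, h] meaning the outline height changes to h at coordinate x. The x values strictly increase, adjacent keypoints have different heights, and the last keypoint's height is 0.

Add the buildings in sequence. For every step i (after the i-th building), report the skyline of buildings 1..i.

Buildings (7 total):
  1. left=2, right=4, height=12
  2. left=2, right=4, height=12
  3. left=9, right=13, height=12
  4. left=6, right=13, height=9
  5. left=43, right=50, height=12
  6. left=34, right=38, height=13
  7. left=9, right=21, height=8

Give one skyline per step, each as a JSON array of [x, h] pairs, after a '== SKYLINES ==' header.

== SKYLINES ==
[[2,12],[4,0]]
[[2,12],[4,0]]
[[2,12],[4,0],[9,12],[13,0]]
[[2,12],[4,0],[6,9],[9,12],[13,0]]
[[2,12],[4,0],[6,9],[9,12],[13,0],[43,12],[50,0]]
[[2,12],[4,0],[6,9],[9,12],[13,0],[34,13],[38,0],[43,12],[50,0]]
[[2,12],[4,0],[6,9],[9,12],[13,8],[21,0],[34,13],[38,0],[43,12],[50,0]]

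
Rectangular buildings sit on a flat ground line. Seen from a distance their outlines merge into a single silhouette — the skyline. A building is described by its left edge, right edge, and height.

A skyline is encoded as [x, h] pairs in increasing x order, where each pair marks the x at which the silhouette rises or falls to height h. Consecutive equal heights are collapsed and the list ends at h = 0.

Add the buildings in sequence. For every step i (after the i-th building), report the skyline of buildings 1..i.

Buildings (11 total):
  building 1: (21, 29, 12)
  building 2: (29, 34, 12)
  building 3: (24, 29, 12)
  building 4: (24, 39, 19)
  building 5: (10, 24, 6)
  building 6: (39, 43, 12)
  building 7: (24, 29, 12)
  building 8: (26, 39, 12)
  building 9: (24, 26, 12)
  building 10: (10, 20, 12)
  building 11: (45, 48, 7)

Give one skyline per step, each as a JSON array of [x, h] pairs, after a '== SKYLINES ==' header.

== SKYLINES ==
[[21,12],[29,0]]
[[21,12],[34,0]]
[[21,12],[34,0]]
[[21,12],[24,19],[39,0]]
[[10,6],[21,12],[24,19],[39,0]]
[[10,6],[21,12],[24,19],[39,12],[43,0]]
[[10,6],[21,12],[24,19],[39,12],[43,0]]
[[10,6],[21,12],[24,19],[39,12],[43,0]]
[[10,6],[21,12],[24,19],[39,12],[43,0]]
[[10,12],[20,6],[21,12],[24,19],[39,12],[43,0]]
[[10,12],[20,6],[21,12],[24,19],[39,12],[43,0],[45,7],[48,0]]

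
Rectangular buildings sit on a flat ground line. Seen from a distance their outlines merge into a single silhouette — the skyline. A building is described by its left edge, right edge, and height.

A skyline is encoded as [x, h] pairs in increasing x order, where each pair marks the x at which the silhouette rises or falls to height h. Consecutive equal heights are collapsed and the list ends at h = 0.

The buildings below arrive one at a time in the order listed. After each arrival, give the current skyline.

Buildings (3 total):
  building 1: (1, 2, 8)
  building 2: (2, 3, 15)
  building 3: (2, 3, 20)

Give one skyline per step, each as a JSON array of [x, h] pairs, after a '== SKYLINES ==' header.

== SKYLINES ==
[[1,8],[2,0]]
[[1,8],[2,15],[3,0]]
[[1,8],[2,20],[3,0]]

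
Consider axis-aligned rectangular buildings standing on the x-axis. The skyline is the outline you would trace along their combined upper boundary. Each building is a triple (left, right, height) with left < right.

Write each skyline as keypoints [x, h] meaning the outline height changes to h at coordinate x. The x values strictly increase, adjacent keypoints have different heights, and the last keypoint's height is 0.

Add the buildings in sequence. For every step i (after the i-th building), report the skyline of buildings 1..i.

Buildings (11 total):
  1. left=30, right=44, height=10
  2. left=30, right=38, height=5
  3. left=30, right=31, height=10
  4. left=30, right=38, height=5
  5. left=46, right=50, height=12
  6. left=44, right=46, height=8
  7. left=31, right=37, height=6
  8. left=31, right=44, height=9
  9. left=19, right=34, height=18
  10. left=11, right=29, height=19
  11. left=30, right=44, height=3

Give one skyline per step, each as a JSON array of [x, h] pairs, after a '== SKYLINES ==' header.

== SKYLINES ==
[[30,10],[44,0]]
[[30,10],[44,0]]
[[30,10],[44,0]]
[[30,10],[44,0]]
[[30,10],[44,0],[46,12],[50,0]]
[[30,10],[44,8],[46,12],[50,0]]
[[30,10],[44,8],[46,12],[50,0]]
[[30,10],[44,8],[46,12],[50,0]]
[[19,18],[34,10],[44,8],[46,12],[50,0]]
[[11,19],[29,18],[34,10],[44,8],[46,12],[50,0]]
[[11,19],[29,18],[34,10],[44,8],[46,12],[50,0]]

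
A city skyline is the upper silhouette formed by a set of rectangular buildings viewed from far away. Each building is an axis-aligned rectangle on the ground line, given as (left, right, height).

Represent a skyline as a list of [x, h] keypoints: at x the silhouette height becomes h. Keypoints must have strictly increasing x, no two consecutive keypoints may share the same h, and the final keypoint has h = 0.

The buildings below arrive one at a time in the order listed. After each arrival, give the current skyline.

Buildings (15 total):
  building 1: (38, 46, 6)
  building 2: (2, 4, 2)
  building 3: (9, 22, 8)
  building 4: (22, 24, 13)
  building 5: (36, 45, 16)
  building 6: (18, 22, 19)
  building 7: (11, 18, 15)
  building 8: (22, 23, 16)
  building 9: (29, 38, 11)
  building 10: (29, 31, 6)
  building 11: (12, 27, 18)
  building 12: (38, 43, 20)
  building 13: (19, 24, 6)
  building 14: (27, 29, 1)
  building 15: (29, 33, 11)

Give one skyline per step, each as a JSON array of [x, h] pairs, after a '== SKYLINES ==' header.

== SKYLINES ==
[[38,6],[46,0]]
[[2,2],[4,0],[38,6],[46,0]]
[[2,2],[4,0],[9,8],[22,0],[38,6],[46,0]]
[[2,2],[4,0],[9,8],[22,13],[24,0],[38,6],[46,0]]
[[2,2],[4,0],[9,8],[22,13],[24,0],[36,16],[45,6],[46,0]]
[[2,2],[4,0],[9,8],[18,19],[22,13],[24,0],[36,16],[45,6],[46,0]]
[[2,2],[4,0],[9,8],[11,15],[18,19],[22,13],[24,0],[36,16],[45,6],[46,0]]
[[2,2],[4,0],[9,8],[11,15],[18,19],[22,16],[23,13],[24,0],[36,16],[45,6],[46,0]]
[[2,2],[4,0],[9,8],[11,15],[18,19],[22,16],[23,13],[24,0],[29,11],[36,16],[45,6],[46,0]]
[[2,2],[4,0],[9,8],[11,15],[18,19],[22,16],[23,13],[24,0],[29,11],[36,16],[45,6],[46,0]]
[[2,2],[4,0],[9,8],[11,15],[12,18],[18,19],[22,18],[27,0],[29,11],[36,16],[45,6],[46,0]]
[[2,2],[4,0],[9,8],[11,15],[12,18],[18,19],[22,18],[27,0],[29,11],[36,16],[38,20],[43,16],[45,6],[46,0]]
[[2,2],[4,0],[9,8],[11,15],[12,18],[18,19],[22,18],[27,0],[29,11],[36,16],[38,20],[43,16],[45,6],[46,0]]
[[2,2],[4,0],[9,8],[11,15],[12,18],[18,19],[22,18],[27,1],[29,11],[36,16],[38,20],[43,16],[45,6],[46,0]]
[[2,2],[4,0],[9,8],[11,15],[12,18],[18,19],[22,18],[27,1],[29,11],[36,16],[38,20],[43,16],[45,6],[46,0]]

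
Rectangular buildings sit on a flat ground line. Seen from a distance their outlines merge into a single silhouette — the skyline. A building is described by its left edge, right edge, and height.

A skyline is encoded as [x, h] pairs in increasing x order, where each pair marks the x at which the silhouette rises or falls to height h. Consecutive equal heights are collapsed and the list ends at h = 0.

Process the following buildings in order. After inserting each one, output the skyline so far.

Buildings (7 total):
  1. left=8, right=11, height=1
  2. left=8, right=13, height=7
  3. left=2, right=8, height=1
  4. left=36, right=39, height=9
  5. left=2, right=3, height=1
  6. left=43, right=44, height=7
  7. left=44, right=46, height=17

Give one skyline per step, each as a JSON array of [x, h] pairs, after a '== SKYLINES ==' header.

== SKYLINES ==
[[8,1],[11,0]]
[[8,7],[13,0]]
[[2,1],[8,7],[13,0]]
[[2,1],[8,7],[13,0],[36,9],[39,0]]
[[2,1],[8,7],[13,0],[36,9],[39,0]]
[[2,1],[8,7],[13,0],[36,9],[39,0],[43,7],[44,0]]
[[2,1],[8,7],[13,0],[36,9],[39,0],[43,7],[44,17],[46,0]]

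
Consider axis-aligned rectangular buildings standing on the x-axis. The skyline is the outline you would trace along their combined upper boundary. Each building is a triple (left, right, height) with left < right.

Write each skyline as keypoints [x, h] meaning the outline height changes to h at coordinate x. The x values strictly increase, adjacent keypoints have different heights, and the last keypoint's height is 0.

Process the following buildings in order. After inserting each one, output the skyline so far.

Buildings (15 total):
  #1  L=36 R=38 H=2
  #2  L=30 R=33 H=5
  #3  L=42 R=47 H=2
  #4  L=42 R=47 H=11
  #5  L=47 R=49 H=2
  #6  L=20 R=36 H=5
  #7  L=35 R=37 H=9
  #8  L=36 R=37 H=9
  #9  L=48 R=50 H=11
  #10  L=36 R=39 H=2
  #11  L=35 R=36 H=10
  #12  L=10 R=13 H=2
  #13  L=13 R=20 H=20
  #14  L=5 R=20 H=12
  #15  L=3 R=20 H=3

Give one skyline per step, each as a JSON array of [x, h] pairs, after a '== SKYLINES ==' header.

== SKYLINES ==
[[36,2],[38,0]]
[[30,5],[33,0],[36,2],[38,0]]
[[30,5],[33,0],[36,2],[38,0],[42,2],[47,0]]
[[30,5],[33,0],[36,2],[38,0],[42,11],[47,0]]
[[30,5],[33,0],[36,2],[38,0],[42,11],[47,2],[49,0]]
[[20,5],[36,2],[38,0],[42,11],[47,2],[49,0]]
[[20,5],[35,9],[37,2],[38,0],[42,11],[47,2],[49,0]]
[[20,5],[35,9],[37,2],[38,0],[42,11],[47,2],[49,0]]
[[20,5],[35,9],[37,2],[38,0],[42,11],[47,2],[48,11],[50,0]]
[[20,5],[35,9],[37,2],[39,0],[42,11],[47,2],[48,11],[50,0]]
[[20,5],[35,10],[36,9],[37,2],[39,0],[42,11],[47,2],[48,11],[50,0]]
[[10,2],[13,0],[20,5],[35,10],[36,9],[37,2],[39,0],[42,11],[47,2],[48,11],[50,0]]
[[10,2],[13,20],[20,5],[35,10],[36,9],[37,2],[39,0],[42,11],[47,2],[48,11],[50,0]]
[[5,12],[13,20],[20,5],[35,10],[36,9],[37,2],[39,0],[42,11],[47,2],[48,11],[50,0]]
[[3,3],[5,12],[13,20],[20,5],[35,10],[36,9],[37,2],[39,0],[42,11],[47,2],[48,11],[50,0]]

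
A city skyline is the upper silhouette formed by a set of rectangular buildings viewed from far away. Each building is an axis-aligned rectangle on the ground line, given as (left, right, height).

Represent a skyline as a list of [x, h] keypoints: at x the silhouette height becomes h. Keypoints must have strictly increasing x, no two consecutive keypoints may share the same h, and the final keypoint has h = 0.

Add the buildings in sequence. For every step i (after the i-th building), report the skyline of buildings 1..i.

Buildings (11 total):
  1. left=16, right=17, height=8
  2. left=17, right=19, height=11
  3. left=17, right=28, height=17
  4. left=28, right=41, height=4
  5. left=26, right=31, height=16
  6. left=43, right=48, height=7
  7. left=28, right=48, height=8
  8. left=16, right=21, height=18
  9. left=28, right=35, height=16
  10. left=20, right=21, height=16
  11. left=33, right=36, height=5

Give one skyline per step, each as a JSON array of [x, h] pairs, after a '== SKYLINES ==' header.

== SKYLINES ==
[[16,8],[17,0]]
[[16,8],[17,11],[19,0]]
[[16,8],[17,17],[28,0]]
[[16,8],[17,17],[28,4],[41,0]]
[[16,8],[17,17],[28,16],[31,4],[41,0]]
[[16,8],[17,17],[28,16],[31,4],[41,0],[43,7],[48,0]]
[[16,8],[17,17],[28,16],[31,8],[48,0]]
[[16,18],[21,17],[28,16],[31,8],[48,0]]
[[16,18],[21,17],[28,16],[35,8],[48,0]]
[[16,18],[21,17],[28,16],[35,8],[48,0]]
[[16,18],[21,17],[28,16],[35,8],[48,0]]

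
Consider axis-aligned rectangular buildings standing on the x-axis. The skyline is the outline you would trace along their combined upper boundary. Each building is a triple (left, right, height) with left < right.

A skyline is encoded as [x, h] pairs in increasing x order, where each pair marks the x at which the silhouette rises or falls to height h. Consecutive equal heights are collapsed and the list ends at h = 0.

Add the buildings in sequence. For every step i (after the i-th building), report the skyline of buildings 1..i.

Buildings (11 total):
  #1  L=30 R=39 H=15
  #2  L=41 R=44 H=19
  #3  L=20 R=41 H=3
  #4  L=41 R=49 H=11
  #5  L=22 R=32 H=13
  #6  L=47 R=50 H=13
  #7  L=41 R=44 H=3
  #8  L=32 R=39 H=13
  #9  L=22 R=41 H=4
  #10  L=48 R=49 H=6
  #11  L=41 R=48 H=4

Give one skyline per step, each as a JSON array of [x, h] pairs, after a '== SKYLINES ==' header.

== SKYLINES ==
[[30,15],[39,0]]
[[30,15],[39,0],[41,19],[44,0]]
[[20,3],[30,15],[39,3],[41,19],[44,0]]
[[20,3],[30,15],[39,3],[41,19],[44,11],[49,0]]
[[20,3],[22,13],[30,15],[39,3],[41,19],[44,11],[49,0]]
[[20,3],[22,13],[30,15],[39,3],[41,19],[44,11],[47,13],[50,0]]
[[20,3],[22,13],[30,15],[39,3],[41,19],[44,11],[47,13],[50,0]]
[[20,3],[22,13],[30,15],[39,3],[41,19],[44,11],[47,13],[50,0]]
[[20,3],[22,13],[30,15],[39,4],[41,19],[44,11],[47,13],[50,0]]
[[20,3],[22,13],[30,15],[39,4],[41,19],[44,11],[47,13],[50,0]]
[[20,3],[22,13],[30,15],[39,4],[41,19],[44,11],[47,13],[50,0]]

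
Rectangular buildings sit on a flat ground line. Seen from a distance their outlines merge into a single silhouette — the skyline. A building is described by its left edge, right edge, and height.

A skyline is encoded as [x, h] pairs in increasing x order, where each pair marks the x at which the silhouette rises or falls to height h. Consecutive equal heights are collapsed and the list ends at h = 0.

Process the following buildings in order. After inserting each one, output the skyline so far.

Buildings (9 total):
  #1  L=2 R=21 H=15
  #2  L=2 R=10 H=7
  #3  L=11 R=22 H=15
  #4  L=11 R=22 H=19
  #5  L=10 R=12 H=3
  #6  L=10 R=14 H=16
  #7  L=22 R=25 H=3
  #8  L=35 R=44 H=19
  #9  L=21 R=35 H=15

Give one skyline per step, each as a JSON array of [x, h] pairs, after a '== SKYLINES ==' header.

== SKYLINES ==
[[2,15],[21,0]]
[[2,15],[21,0]]
[[2,15],[22,0]]
[[2,15],[11,19],[22,0]]
[[2,15],[11,19],[22,0]]
[[2,15],[10,16],[11,19],[22,0]]
[[2,15],[10,16],[11,19],[22,3],[25,0]]
[[2,15],[10,16],[11,19],[22,3],[25,0],[35,19],[44,0]]
[[2,15],[10,16],[11,19],[22,15],[35,19],[44,0]]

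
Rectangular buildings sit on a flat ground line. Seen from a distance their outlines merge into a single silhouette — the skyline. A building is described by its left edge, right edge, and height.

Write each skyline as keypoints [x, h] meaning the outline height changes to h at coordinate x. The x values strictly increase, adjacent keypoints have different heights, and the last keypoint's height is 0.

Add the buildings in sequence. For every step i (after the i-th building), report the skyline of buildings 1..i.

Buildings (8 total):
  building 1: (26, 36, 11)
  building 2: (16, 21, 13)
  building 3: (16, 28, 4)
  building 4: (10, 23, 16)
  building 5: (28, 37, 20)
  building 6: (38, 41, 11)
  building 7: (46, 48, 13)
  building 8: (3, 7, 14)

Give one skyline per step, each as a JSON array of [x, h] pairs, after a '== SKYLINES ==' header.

== SKYLINES ==
[[26,11],[36,0]]
[[16,13],[21,0],[26,11],[36,0]]
[[16,13],[21,4],[26,11],[36,0]]
[[10,16],[23,4],[26,11],[36,0]]
[[10,16],[23,4],[26,11],[28,20],[37,0]]
[[10,16],[23,4],[26,11],[28,20],[37,0],[38,11],[41,0]]
[[10,16],[23,4],[26,11],[28,20],[37,0],[38,11],[41,0],[46,13],[48,0]]
[[3,14],[7,0],[10,16],[23,4],[26,11],[28,20],[37,0],[38,11],[41,0],[46,13],[48,0]]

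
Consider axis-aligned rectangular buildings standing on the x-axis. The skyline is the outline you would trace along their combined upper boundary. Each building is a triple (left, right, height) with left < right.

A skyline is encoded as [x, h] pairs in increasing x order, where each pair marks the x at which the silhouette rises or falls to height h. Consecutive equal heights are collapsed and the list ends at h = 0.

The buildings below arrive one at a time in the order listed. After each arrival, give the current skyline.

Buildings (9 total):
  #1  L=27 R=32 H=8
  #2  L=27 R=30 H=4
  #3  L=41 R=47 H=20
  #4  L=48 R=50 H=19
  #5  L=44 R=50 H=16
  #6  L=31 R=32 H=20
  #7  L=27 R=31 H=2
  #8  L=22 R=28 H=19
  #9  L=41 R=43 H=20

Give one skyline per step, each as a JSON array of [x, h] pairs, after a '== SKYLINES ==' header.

== SKYLINES ==
[[27,8],[32,0]]
[[27,8],[32,0]]
[[27,8],[32,0],[41,20],[47,0]]
[[27,8],[32,0],[41,20],[47,0],[48,19],[50,0]]
[[27,8],[32,0],[41,20],[47,16],[48,19],[50,0]]
[[27,8],[31,20],[32,0],[41,20],[47,16],[48,19],[50,0]]
[[27,8],[31,20],[32,0],[41,20],[47,16],[48,19],[50,0]]
[[22,19],[28,8],[31,20],[32,0],[41,20],[47,16],[48,19],[50,0]]
[[22,19],[28,8],[31,20],[32,0],[41,20],[47,16],[48,19],[50,0]]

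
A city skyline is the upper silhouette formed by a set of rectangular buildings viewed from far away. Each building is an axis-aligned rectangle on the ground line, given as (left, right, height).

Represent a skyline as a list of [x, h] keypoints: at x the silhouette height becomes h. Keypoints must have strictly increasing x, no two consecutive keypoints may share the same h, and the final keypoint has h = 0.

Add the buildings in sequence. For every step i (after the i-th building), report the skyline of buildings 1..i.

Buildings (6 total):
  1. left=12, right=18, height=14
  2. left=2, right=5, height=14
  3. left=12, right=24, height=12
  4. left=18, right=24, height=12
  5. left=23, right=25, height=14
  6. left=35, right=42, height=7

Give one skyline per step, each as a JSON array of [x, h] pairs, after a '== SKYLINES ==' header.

== SKYLINES ==
[[12,14],[18,0]]
[[2,14],[5,0],[12,14],[18,0]]
[[2,14],[5,0],[12,14],[18,12],[24,0]]
[[2,14],[5,0],[12,14],[18,12],[24,0]]
[[2,14],[5,0],[12,14],[18,12],[23,14],[25,0]]
[[2,14],[5,0],[12,14],[18,12],[23,14],[25,0],[35,7],[42,0]]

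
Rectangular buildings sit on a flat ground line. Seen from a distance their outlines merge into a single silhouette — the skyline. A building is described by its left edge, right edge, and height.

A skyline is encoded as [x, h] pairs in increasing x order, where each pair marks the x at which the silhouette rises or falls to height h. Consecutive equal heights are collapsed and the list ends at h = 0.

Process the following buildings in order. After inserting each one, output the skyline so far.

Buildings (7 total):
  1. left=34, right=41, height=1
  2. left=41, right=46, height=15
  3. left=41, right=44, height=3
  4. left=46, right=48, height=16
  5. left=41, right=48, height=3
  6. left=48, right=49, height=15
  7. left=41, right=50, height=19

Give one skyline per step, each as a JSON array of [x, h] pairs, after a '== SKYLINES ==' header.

== SKYLINES ==
[[34,1],[41,0]]
[[34,1],[41,15],[46,0]]
[[34,1],[41,15],[46,0]]
[[34,1],[41,15],[46,16],[48,0]]
[[34,1],[41,15],[46,16],[48,0]]
[[34,1],[41,15],[46,16],[48,15],[49,0]]
[[34,1],[41,19],[50,0]]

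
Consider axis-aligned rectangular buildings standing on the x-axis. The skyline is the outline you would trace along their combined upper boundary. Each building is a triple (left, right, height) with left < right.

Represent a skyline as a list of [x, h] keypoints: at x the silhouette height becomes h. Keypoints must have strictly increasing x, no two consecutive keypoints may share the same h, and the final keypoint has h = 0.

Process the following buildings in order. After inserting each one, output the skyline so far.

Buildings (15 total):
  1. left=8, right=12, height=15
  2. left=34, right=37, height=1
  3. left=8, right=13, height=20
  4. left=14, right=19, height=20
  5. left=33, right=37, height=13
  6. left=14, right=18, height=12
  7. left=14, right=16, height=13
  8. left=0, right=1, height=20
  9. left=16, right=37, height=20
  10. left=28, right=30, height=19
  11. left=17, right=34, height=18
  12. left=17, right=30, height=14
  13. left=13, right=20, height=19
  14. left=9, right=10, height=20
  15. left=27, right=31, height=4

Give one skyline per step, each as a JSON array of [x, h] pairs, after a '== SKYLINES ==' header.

== SKYLINES ==
[[8,15],[12,0]]
[[8,15],[12,0],[34,1],[37,0]]
[[8,20],[13,0],[34,1],[37,0]]
[[8,20],[13,0],[14,20],[19,0],[34,1],[37,0]]
[[8,20],[13,0],[14,20],[19,0],[33,13],[37,0]]
[[8,20],[13,0],[14,20],[19,0],[33,13],[37,0]]
[[8,20],[13,0],[14,20],[19,0],[33,13],[37,0]]
[[0,20],[1,0],[8,20],[13,0],[14,20],[19,0],[33,13],[37,0]]
[[0,20],[1,0],[8,20],[13,0],[14,20],[37,0]]
[[0,20],[1,0],[8,20],[13,0],[14,20],[37,0]]
[[0,20],[1,0],[8,20],[13,0],[14,20],[37,0]]
[[0,20],[1,0],[8,20],[13,0],[14,20],[37,0]]
[[0,20],[1,0],[8,20],[13,19],[14,20],[37,0]]
[[0,20],[1,0],[8,20],[13,19],[14,20],[37,0]]
[[0,20],[1,0],[8,20],[13,19],[14,20],[37,0]]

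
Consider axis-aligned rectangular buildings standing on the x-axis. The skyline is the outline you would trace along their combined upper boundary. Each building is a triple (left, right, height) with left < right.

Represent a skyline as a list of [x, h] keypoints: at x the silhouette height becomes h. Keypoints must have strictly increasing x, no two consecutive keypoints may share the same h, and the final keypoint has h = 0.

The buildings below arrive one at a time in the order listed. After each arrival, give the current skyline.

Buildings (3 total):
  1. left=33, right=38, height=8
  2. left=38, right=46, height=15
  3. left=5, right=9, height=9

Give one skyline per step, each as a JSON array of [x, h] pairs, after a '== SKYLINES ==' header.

== SKYLINES ==
[[33,8],[38,0]]
[[33,8],[38,15],[46,0]]
[[5,9],[9,0],[33,8],[38,15],[46,0]]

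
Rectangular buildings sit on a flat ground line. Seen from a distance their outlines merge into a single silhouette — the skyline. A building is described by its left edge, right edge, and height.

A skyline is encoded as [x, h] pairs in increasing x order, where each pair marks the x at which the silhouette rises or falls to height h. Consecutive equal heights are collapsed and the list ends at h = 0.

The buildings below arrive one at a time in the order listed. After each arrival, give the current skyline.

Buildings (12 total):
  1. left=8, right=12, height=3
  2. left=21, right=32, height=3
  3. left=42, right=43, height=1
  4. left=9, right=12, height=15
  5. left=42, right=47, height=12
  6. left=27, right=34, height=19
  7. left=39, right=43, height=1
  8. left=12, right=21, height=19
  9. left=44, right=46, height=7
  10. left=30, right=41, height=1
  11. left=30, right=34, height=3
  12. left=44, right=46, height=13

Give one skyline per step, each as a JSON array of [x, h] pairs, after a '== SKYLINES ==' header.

== SKYLINES ==
[[8,3],[12,0]]
[[8,3],[12,0],[21,3],[32,0]]
[[8,3],[12,0],[21,3],[32,0],[42,1],[43,0]]
[[8,3],[9,15],[12,0],[21,3],[32,0],[42,1],[43,0]]
[[8,3],[9,15],[12,0],[21,3],[32,0],[42,12],[47,0]]
[[8,3],[9,15],[12,0],[21,3],[27,19],[34,0],[42,12],[47,0]]
[[8,3],[9,15],[12,0],[21,3],[27,19],[34,0],[39,1],[42,12],[47,0]]
[[8,3],[9,15],[12,19],[21,3],[27,19],[34,0],[39,1],[42,12],[47,0]]
[[8,3],[9,15],[12,19],[21,3],[27,19],[34,0],[39,1],[42,12],[47,0]]
[[8,3],[9,15],[12,19],[21,3],[27,19],[34,1],[42,12],[47,0]]
[[8,3],[9,15],[12,19],[21,3],[27,19],[34,1],[42,12],[47,0]]
[[8,3],[9,15],[12,19],[21,3],[27,19],[34,1],[42,12],[44,13],[46,12],[47,0]]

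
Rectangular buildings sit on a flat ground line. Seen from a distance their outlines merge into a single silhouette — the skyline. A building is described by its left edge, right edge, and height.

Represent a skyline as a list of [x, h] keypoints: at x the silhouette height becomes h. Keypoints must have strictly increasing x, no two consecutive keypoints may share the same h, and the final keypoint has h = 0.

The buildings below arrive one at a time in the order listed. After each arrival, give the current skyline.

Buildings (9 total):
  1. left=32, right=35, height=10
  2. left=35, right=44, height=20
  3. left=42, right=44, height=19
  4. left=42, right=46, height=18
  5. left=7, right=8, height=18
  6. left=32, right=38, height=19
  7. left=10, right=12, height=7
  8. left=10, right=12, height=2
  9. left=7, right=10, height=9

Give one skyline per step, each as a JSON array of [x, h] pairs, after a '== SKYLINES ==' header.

== SKYLINES ==
[[32,10],[35,0]]
[[32,10],[35,20],[44,0]]
[[32,10],[35,20],[44,0]]
[[32,10],[35,20],[44,18],[46,0]]
[[7,18],[8,0],[32,10],[35,20],[44,18],[46,0]]
[[7,18],[8,0],[32,19],[35,20],[44,18],[46,0]]
[[7,18],[8,0],[10,7],[12,0],[32,19],[35,20],[44,18],[46,0]]
[[7,18],[8,0],[10,7],[12,0],[32,19],[35,20],[44,18],[46,0]]
[[7,18],[8,9],[10,7],[12,0],[32,19],[35,20],[44,18],[46,0]]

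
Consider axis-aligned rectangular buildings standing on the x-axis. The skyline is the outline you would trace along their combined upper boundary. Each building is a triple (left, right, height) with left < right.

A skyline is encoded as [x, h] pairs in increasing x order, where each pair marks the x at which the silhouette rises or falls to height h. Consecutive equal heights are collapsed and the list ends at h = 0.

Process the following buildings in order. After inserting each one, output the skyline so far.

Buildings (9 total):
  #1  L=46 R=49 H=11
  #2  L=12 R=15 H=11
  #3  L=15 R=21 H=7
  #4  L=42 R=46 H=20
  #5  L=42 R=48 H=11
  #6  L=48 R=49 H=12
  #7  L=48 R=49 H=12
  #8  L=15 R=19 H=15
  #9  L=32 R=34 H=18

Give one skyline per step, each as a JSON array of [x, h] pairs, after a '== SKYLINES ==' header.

== SKYLINES ==
[[46,11],[49,0]]
[[12,11],[15,0],[46,11],[49,0]]
[[12,11],[15,7],[21,0],[46,11],[49,0]]
[[12,11],[15,7],[21,0],[42,20],[46,11],[49,0]]
[[12,11],[15,7],[21,0],[42,20],[46,11],[49,0]]
[[12,11],[15,7],[21,0],[42,20],[46,11],[48,12],[49,0]]
[[12,11],[15,7],[21,0],[42,20],[46,11],[48,12],[49,0]]
[[12,11],[15,15],[19,7],[21,0],[42,20],[46,11],[48,12],[49,0]]
[[12,11],[15,15],[19,7],[21,0],[32,18],[34,0],[42,20],[46,11],[48,12],[49,0]]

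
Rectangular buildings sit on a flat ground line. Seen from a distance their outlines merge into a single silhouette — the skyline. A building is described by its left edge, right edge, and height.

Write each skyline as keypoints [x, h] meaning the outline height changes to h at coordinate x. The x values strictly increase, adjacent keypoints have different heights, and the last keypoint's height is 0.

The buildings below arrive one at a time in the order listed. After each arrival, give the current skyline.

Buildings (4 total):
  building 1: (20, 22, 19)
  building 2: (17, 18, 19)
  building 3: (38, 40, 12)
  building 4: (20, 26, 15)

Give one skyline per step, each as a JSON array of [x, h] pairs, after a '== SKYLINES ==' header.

== SKYLINES ==
[[20,19],[22,0]]
[[17,19],[18,0],[20,19],[22,0]]
[[17,19],[18,0],[20,19],[22,0],[38,12],[40,0]]
[[17,19],[18,0],[20,19],[22,15],[26,0],[38,12],[40,0]]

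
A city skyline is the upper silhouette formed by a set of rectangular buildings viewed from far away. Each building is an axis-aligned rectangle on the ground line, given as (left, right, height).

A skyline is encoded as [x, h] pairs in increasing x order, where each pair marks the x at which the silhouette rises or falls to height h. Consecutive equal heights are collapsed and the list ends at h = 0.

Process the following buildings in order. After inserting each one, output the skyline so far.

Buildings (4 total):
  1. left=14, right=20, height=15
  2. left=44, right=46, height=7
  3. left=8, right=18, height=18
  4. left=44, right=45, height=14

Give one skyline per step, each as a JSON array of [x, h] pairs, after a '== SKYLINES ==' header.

== SKYLINES ==
[[14,15],[20,0]]
[[14,15],[20,0],[44,7],[46,0]]
[[8,18],[18,15],[20,0],[44,7],[46,0]]
[[8,18],[18,15],[20,0],[44,14],[45,7],[46,0]]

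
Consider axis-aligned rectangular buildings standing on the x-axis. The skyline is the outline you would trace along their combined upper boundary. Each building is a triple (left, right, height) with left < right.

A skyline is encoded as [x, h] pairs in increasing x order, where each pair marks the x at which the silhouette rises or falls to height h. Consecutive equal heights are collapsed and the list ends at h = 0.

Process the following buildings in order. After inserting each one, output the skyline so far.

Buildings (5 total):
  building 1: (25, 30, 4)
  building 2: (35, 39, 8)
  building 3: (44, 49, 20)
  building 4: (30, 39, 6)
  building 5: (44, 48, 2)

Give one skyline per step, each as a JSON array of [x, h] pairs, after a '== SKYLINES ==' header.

== SKYLINES ==
[[25,4],[30,0]]
[[25,4],[30,0],[35,8],[39,0]]
[[25,4],[30,0],[35,8],[39,0],[44,20],[49,0]]
[[25,4],[30,6],[35,8],[39,0],[44,20],[49,0]]
[[25,4],[30,6],[35,8],[39,0],[44,20],[49,0]]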